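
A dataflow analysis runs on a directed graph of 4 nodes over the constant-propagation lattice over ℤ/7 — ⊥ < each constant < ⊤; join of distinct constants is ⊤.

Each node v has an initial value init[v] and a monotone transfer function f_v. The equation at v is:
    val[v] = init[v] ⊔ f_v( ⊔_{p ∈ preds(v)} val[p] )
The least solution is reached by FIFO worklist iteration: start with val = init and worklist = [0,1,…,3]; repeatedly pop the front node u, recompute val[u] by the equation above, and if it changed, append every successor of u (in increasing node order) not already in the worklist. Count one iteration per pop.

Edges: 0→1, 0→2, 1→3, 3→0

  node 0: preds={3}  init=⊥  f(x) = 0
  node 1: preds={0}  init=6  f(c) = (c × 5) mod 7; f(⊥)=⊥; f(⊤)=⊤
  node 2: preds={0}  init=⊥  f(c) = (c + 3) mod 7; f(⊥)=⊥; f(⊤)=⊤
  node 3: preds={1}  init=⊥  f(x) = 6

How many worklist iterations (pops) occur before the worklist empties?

5

Trace (5 dequeues):
  [1] u=0 | in ⊥ | out 0 | prev ⊥ | push {}
  [2] u=1 | in 0 | out ⊤ | prev 6 | push {}
  [3] u=2 | in 0 | out 3 | prev ⊥ | push {}
  [4] u=3 | in ⊤ | out 6 | prev ⊥ | push {0}
  [5] u=0 | in 6 | out 0 | ==

Converged values:
  [0] 0
  [1] ⊤
  [2] 3
  [3] 6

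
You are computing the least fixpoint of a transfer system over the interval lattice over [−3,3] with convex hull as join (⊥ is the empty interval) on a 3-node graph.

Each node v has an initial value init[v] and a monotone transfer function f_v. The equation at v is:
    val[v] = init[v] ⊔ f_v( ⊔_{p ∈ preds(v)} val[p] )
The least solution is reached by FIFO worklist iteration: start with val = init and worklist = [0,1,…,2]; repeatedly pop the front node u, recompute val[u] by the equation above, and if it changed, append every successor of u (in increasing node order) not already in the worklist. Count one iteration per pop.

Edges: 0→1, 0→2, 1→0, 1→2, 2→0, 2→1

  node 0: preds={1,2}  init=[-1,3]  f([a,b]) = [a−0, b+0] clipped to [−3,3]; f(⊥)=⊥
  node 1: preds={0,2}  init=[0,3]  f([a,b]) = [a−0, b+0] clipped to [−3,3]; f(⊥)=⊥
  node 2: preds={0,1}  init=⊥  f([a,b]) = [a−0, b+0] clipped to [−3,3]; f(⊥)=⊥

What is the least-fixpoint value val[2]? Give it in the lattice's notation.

[-1,3]

Trace (5 dequeues):
  [1] u=0 | in [0,3] | out [-1,3] | ==
  [2] u=1 | in [-1,3] | out [-1,3] | prev [0,3] | push {0}
  [3] u=2 | in [-1,3] | out [-1,3] | prev ⊥ | push {1}
  [4] u=0 | in [-1,3] | out [-1,3] | ==
  [5] u=1 | in [-1,3] | out [-1,3] | ==

Converged values:
  [0] [-1,3]
  [1] [-1,3]
  [2] [-1,3]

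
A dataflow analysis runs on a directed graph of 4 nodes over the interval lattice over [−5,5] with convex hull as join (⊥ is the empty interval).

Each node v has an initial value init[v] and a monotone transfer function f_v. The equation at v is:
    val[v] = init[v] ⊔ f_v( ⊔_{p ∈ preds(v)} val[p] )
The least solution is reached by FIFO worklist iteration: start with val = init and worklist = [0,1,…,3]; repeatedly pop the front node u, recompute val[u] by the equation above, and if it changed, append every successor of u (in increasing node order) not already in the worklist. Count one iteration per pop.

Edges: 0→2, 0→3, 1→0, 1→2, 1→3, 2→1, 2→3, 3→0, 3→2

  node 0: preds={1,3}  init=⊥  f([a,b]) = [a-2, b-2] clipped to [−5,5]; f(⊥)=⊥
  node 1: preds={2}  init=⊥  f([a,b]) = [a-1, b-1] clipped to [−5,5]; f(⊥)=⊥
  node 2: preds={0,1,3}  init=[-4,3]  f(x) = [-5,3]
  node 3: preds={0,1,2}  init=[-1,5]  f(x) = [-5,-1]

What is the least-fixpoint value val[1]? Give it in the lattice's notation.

[-5,2]

Trace (8 dequeues):
  [1] u=0 | in [-1,5] | out [-3,3] | prev ⊥ | push {}
  [2] u=1 | in [-4,3] | out [-5,2] | prev ⊥ | push {0}
  [3] u=2 | in [-5,5] | out [-5,3] | prev [-4,3] | push {1}
  [4] u=3 | in [-5,3] | out [-5,5] | prev [-1,5] | push {2}
  [5] u=0 | in [-5,5] | out [-5,3] | prev [-3,3] | push {3}
  [6] u=1 | in [-5,3] | out [-5,2] | ==
  [7] u=2 | in [-5,5] | out [-5,3] | ==
  [8] u=3 | in [-5,3] | out [-5,5] | ==

Converged values:
  [0] [-5,3]
  [1] [-5,2]
  [2] [-5,3]
  [3] [-5,5]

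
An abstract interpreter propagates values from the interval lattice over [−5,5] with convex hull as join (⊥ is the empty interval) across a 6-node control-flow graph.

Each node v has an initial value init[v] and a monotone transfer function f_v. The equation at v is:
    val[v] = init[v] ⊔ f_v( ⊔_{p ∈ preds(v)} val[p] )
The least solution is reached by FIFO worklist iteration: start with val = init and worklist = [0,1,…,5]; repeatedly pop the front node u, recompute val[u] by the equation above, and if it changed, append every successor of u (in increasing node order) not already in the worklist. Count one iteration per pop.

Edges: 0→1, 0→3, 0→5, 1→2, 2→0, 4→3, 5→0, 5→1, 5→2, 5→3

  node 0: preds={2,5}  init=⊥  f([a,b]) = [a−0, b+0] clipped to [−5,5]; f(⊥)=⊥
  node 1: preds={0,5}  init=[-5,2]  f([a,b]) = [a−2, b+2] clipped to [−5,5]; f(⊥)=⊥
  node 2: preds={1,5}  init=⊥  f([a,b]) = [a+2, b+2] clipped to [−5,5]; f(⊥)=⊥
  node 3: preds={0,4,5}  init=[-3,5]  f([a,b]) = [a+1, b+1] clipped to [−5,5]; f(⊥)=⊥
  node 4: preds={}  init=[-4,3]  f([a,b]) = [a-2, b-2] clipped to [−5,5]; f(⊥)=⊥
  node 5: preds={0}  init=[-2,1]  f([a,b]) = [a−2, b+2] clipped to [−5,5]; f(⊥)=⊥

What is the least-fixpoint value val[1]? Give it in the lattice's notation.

Trace (16 dequeues):
  [1] u=0 | in [-2,1] | out [-2,1] | prev ⊥ | push {}
  [2] u=1 | in [-2,1] | out [-5,3] | prev [-5,2] | push {}
  [3] u=2 | in [-5,3] | out [-3,5] | prev ⊥ | push {0}
  [4] u=3 | in [-4,3] | out [-3,5] | ==
  [5] u=4 | in ⊥ | out [-4,3] | ==
  [6] u=5 | in [-2,1] | out [-4,3] | prev [-2,1] | push {1,2,3}
  [7] u=0 | in [-4,5] | out [-4,5] | prev [-2,1] | push {5}
  [8] u=1 | in [-4,5] | out [-5,5] | prev [-5,3] | push {}
  [9] u=2 | in [-5,5] | out [-3,5] | ==
  [10] u=3 | in [-4,5] | out [-3,5] | ==
  [11] u=5 | in [-4,5] | out [-5,5] | prev [-4,3] | push {0,1,2,3}
  [12] u=0 | in [-5,5] | out [-5,5] | prev [-4,5] | push {5}
  [13] u=1 | in [-5,5] | out [-5,5] | ==
  [14] u=2 | in [-5,5] | out [-3,5] | ==
  [15] u=3 | in [-5,5] | out [-4,5] | prev [-3,5] | push {}
  [16] u=5 | in [-5,5] | out [-5,5] | ==

Converged values:
  [0] [-5,5]
  [1] [-5,5]
  [2] [-3,5]
  [3] [-4,5]
  [4] [-4,3]
  [5] [-5,5]

[-5,5]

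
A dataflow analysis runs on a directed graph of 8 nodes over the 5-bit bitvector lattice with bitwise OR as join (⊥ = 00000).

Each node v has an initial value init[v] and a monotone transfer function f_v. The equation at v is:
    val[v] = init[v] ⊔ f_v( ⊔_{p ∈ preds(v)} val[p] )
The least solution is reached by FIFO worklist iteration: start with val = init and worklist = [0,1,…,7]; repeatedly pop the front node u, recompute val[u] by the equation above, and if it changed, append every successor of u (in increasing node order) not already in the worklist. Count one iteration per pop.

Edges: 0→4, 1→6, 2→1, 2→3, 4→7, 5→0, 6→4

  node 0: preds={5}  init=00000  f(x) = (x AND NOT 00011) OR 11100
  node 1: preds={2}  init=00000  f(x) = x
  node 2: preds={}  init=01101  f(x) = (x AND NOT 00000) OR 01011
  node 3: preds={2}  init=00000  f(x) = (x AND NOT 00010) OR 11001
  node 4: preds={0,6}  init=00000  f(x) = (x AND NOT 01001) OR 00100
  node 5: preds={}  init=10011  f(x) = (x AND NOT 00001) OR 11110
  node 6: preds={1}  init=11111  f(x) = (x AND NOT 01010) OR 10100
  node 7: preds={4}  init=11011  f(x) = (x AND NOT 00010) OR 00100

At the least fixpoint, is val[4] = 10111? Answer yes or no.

Worklist (11 pops):
  #1 pop 0: in=10011 → 11100 (was 00000); enqueue []
  #2 pop 1: in=01101 → 01101 (was 00000); enqueue []
  #3 pop 2: in=00000 → 01111 (was 01101); enqueue [1]
  #4 pop 3: in=01111 → 11101 (was 00000); enqueue []
  #5 pop 4: in=11111 → 10110 (was 00000); enqueue []
  #6 pop 5: in=00000 → 11111 (was 10011); enqueue [0]
  #7 pop 6: in=01101 → 11111 (no change)
  #8 pop 7: in=10110 → 11111 (was 11011); enqueue []
  #9 pop 1: in=01111 → 01111 (was 01101); enqueue [6]
  #10 pop 0: in=11111 → 11100 (no change)
  #11 pop 6: in=01111 → 11111 (no change)

Fixpoint:
  val[0] = 11100
  val[1] = 01111
  val[2] = 01111
  val[3] = 11101
  val[4] = 10110
  val[5] = 11111
  val[6] = 11111
  val[7] = 11111

no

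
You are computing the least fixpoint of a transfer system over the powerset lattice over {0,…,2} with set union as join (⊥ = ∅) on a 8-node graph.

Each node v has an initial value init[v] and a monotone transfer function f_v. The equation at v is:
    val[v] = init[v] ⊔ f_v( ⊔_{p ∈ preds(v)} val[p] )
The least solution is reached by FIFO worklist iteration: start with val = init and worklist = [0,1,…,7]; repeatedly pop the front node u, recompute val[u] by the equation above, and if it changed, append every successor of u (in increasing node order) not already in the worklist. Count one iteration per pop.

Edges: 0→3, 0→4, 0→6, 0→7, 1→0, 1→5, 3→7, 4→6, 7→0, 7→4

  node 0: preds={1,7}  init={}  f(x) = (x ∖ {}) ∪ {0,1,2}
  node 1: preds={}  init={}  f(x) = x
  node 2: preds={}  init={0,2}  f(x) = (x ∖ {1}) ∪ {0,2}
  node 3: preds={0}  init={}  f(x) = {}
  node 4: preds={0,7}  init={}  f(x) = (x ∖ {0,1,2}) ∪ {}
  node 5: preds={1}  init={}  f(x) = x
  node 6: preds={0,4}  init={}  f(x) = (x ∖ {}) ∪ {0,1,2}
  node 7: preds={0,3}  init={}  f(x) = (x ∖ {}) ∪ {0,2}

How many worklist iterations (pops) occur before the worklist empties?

10

Worklist (10 pops):
  #1 pop 0: in={} → {0,1,2} (was {}); enqueue []
  #2 pop 1: in={} → {} (no change)
  #3 pop 2: in={} → {0,2} (no change)
  #4 pop 3: in={0,1,2} → {} (no change)
  #5 pop 4: in={0,1,2} → {} (no change)
  #6 pop 5: in={} → {} (no change)
  #7 pop 6: in={0,1,2} → {0,1,2} (was {}); enqueue []
  #8 pop 7: in={0,1,2} → {0,1,2} (was {}); enqueue [0,4]
  #9 pop 0: in={0,1,2} → {0,1,2} (no change)
  #10 pop 4: in={0,1,2} → {} (no change)

Fixpoint:
  val[0] = {0,1,2}
  val[1] = {}
  val[2] = {0,2}
  val[3] = {}
  val[4] = {}
  val[5] = {}
  val[6] = {0,1,2}
  val[7] = {0,1,2}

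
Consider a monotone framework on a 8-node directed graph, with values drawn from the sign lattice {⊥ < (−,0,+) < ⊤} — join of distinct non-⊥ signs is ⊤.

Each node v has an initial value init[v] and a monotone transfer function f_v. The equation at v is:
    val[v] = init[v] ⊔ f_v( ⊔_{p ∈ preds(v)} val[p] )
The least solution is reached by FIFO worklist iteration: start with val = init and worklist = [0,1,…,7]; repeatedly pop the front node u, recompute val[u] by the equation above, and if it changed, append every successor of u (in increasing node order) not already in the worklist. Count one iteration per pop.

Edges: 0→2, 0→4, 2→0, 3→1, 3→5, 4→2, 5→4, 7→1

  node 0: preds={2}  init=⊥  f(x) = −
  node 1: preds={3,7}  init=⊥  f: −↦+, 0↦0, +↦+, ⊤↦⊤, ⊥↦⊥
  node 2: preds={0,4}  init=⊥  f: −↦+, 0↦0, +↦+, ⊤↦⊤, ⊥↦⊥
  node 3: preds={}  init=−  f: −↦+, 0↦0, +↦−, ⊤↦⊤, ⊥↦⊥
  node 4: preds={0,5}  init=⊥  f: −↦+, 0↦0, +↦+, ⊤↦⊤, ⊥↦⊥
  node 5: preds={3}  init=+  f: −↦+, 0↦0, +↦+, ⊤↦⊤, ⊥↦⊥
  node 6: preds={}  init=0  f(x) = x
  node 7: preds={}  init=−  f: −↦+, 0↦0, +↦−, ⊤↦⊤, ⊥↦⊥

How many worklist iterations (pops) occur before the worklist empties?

Trace (11 dequeues):
  [1] u=0 | in ⊥ | out − | prev ⊥ | push {}
  [2] u=1 | in − | out + | prev ⊥ | push {}
  [3] u=2 | in − | out + | prev ⊥ | push {0}
  [4] u=3 | in ⊥ | out − | ==
  [5] u=4 | in ⊤ | out ⊤ | prev ⊥ | push {2}
  [6] u=5 | in − | out + | ==
  [7] u=6 | in ⊥ | out 0 | ==
  [8] u=7 | in ⊥ | out − | ==
  [9] u=0 | in + | out − | ==
  [10] u=2 | in ⊤ | out ⊤ | prev + | push {0}
  [11] u=0 | in ⊤ | out − | ==

Converged values:
  [0] −
  [1] +
  [2] ⊤
  [3] −
  [4] ⊤
  [5] +
  [6] 0
  [7] −

11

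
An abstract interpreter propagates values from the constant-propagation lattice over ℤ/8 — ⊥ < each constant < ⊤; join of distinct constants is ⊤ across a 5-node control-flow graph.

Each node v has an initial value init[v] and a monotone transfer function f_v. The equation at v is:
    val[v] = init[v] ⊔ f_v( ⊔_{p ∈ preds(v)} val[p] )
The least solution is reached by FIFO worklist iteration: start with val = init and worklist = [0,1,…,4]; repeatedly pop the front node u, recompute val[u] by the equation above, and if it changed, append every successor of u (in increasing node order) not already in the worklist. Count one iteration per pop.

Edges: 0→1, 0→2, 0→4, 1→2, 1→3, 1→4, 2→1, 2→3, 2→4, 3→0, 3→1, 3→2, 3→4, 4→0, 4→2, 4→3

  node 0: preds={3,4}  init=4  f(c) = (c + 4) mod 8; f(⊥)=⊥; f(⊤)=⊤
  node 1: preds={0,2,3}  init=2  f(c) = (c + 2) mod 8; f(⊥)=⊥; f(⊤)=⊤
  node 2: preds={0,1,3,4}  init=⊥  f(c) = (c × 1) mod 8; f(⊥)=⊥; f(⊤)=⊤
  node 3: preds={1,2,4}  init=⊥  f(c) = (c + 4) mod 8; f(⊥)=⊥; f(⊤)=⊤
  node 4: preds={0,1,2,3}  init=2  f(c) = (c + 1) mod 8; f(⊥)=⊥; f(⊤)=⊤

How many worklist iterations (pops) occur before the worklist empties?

Worklist (9 pops):
  #1 pop 0: in=2 → ⊤ (was 4); enqueue []
  #2 pop 1: in=⊤ → ⊤ (was 2); enqueue []
  #3 pop 2: in=⊤ → ⊤ (was ⊥); enqueue [1]
  #4 pop 3: in=⊤ → ⊤ (was ⊥); enqueue [0,2]
  #5 pop 4: in=⊤ → ⊤ (was 2); enqueue [3]
  #6 pop 1: in=⊤ → ⊤ (no change)
  #7 pop 0: in=⊤ → ⊤ (no change)
  #8 pop 2: in=⊤ → ⊤ (no change)
  #9 pop 3: in=⊤ → ⊤ (no change)

Fixpoint:
  val[0] = ⊤
  val[1] = ⊤
  val[2] = ⊤
  val[3] = ⊤
  val[4] = ⊤

9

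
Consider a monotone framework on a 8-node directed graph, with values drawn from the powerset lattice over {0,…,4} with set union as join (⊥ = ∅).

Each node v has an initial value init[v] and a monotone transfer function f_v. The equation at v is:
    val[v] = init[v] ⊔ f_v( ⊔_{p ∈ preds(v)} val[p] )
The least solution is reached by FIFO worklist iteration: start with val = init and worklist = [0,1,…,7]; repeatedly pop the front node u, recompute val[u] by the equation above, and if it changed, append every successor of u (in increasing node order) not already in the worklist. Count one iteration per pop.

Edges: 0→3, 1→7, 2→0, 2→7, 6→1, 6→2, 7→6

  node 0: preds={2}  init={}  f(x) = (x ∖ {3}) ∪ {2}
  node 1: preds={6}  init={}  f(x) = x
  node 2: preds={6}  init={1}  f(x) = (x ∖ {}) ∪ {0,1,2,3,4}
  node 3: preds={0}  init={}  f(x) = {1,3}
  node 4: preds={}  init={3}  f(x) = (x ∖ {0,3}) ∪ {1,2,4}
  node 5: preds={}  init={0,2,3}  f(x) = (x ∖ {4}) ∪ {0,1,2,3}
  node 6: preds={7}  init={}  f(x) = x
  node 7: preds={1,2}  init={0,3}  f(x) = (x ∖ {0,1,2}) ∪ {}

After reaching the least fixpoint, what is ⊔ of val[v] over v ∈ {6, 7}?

{0,3,4}

Worklist (17 pops):
  #1 pop 0: in={1} → {1,2} (was {}); enqueue []
  #2 pop 1: in={} → {} (no change)
  #3 pop 2: in={} → {0,1,2,3,4} (was {1}); enqueue [0]
  #4 pop 3: in={1,2} → {1,3} (was {}); enqueue []
  #5 pop 4: in={} → {1,2,3,4} (was {3}); enqueue []
  #6 pop 5: in={} → {0,1,2,3} (was {0,2,3}); enqueue []
  #7 pop 6: in={0,3} → {0,3} (was {}); enqueue [1,2]
  #8 pop 7: in={0,1,2,3,4} → {0,3,4} (was {0,3}); enqueue [6]
  #9 pop 0: in={0,1,2,3,4} → {0,1,2,4} (was {1,2}); enqueue [3]
  #10 pop 1: in={0,3} → {0,3} (was {}); enqueue [7]
  #11 pop 2: in={0,3} → {0,1,2,3,4} (no change)
  #12 pop 6: in={0,3,4} → {0,3,4} (was {0,3}); enqueue [1,2]
  #13 pop 3: in={0,1,2,4} → {1,3} (no change)
  #14 pop 7: in={0,1,2,3,4} → {0,3,4} (no change)
  #15 pop 1: in={0,3,4} → {0,3,4} (was {0,3}); enqueue [7]
  #16 pop 2: in={0,3,4} → {0,1,2,3,4} (no change)
  #17 pop 7: in={0,1,2,3,4} → {0,3,4} (no change)

Fixpoint:
  val[0] = {0,1,2,4}
  val[1] = {0,3,4}
  val[2] = {0,1,2,3,4}
  val[3] = {1,3}
  val[4] = {1,2,3,4}
  val[5] = {0,1,2,3}
  val[6] = {0,3,4}
  val[7] = {0,3,4}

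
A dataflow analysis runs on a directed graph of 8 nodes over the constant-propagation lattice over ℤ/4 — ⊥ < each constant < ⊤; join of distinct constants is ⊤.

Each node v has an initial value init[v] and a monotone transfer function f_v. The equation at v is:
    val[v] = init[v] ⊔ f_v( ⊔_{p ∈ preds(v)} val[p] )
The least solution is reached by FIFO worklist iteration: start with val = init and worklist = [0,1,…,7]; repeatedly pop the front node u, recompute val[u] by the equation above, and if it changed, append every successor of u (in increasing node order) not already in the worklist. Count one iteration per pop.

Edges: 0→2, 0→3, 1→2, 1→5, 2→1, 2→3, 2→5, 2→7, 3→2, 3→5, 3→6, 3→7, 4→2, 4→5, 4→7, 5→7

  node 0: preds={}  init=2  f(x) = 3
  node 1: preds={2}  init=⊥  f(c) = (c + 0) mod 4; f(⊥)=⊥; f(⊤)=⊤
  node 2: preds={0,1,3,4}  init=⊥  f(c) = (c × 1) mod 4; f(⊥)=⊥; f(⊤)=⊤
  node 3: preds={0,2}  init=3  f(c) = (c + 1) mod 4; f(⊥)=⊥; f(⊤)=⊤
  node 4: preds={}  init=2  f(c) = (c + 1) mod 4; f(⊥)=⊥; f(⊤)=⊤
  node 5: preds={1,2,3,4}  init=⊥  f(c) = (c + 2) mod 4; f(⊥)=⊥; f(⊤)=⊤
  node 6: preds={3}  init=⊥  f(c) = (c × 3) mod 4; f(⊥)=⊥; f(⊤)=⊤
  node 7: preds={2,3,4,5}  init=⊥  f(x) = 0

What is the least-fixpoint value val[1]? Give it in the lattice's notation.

⊤

Trace (11 dequeues):
  [1] u=0 | in ⊥ | out ⊤ | prev 2 | push {}
  [2] u=1 | in ⊥ | out ⊥ | ==
  [3] u=2 | in ⊤ | out ⊤ | prev ⊥ | push {1}
  [4] u=3 | in ⊤ | out ⊤ | prev 3 | push {2}
  [5] u=4 | in ⊥ | out 2 | ==
  [6] u=5 | in ⊤ | out ⊤ | prev ⊥ | push {}
  [7] u=6 | in ⊤ | out ⊤ | prev ⊥ | push {}
  [8] u=7 | in ⊤ | out 0 | prev ⊥ | push {}
  [9] u=1 | in ⊤ | out ⊤ | prev ⊥ | push {5}
  [10] u=2 | in ⊤ | out ⊤ | ==
  [11] u=5 | in ⊤ | out ⊤ | ==

Converged values:
  [0] ⊤
  [1] ⊤
  [2] ⊤
  [3] ⊤
  [4] 2
  [5] ⊤
  [6] ⊤
  [7] 0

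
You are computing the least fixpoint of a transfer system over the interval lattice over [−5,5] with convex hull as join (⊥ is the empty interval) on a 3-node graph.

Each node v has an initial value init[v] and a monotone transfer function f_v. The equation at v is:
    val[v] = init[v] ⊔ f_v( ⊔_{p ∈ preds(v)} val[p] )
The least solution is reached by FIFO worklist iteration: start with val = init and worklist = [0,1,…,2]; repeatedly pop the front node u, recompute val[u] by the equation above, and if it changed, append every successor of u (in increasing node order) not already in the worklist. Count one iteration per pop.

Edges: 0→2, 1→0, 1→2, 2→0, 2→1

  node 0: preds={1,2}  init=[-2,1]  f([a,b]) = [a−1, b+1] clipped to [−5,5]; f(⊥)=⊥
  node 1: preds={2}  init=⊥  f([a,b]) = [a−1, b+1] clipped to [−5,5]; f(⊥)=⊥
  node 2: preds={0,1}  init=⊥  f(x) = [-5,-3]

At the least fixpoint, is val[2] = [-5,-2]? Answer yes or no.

Iteration log — 7 steps:
  step 1. node 0  ⊔preds=⊥  new=[-2,1]  stable
  step 2. node 1  ⊔preds=⊥  new=⊥  stable
  step 3. node 2  ⊔preds=[-2,1]  new=[-5,-3]  old=⊥  +wl: 0,1
  step 4. node 0  ⊔preds=[-5,-3]  new=[-5,1]  old=[-2,1]  +wl: 2
  step 5. node 1  ⊔preds=[-5,-3]  new=[-5,-2]  old=⊥  +wl: 0
  step 6. node 2  ⊔preds=[-5,1]  new=[-5,-3]  stable
  step 7. node 0  ⊔preds=[-5,-2]  new=[-5,1]  stable

Least fixpoint reached:
  node 0: [-5,1]
  node 1: [-5,-2]
  node 2: [-5,-3]

no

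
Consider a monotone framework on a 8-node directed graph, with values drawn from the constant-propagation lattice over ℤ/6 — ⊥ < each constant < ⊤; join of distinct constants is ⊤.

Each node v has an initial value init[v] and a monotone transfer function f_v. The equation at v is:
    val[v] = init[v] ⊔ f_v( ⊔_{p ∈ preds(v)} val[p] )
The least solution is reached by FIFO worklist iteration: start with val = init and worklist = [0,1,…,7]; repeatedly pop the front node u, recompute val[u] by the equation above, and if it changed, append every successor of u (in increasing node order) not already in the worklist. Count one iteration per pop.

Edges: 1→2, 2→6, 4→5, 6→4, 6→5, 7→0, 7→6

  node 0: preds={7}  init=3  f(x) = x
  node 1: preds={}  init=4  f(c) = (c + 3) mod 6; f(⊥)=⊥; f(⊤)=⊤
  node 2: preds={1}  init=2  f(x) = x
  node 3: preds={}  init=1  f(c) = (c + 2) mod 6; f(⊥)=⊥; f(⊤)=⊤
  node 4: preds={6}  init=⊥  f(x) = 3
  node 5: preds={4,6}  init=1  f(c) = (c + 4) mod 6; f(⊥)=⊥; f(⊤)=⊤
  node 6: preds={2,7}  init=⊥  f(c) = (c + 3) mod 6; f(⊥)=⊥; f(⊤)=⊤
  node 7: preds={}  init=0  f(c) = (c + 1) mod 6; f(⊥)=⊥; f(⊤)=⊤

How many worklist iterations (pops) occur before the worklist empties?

10

Worklist (10 pops):
  #1 pop 0: in=0 → ⊤ (was 3); enqueue []
  #2 pop 1: in=⊥ → 4 (no change)
  #3 pop 2: in=4 → ⊤ (was 2); enqueue []
  #4 pop 3: in=⊥ → 1 (no change)
  #5 pop 4: in=⊥ → 3 (was ⊥); enqueue []
  #6 pop 5: in=3 → 1 (no change)
  #7 pop 6: in=⊤ → ⊤ (was ⊥); enqueue [4,5]
  #8 pop 7: in=⊥ → 0 (no change)
  #9 pop 4: in=⊤ → 3 (no change)
  #10 pop 5: in=⊤ → ⊤ (was 1); enqueue []

Fixpoint:
  val[0] = ⊤
  val[1] = 4
  val[2] = ⊤
  val[3] = 1
  val[4] = 3
  val[5] = ⊤
  val[6] = ⊤
  val[7] = 0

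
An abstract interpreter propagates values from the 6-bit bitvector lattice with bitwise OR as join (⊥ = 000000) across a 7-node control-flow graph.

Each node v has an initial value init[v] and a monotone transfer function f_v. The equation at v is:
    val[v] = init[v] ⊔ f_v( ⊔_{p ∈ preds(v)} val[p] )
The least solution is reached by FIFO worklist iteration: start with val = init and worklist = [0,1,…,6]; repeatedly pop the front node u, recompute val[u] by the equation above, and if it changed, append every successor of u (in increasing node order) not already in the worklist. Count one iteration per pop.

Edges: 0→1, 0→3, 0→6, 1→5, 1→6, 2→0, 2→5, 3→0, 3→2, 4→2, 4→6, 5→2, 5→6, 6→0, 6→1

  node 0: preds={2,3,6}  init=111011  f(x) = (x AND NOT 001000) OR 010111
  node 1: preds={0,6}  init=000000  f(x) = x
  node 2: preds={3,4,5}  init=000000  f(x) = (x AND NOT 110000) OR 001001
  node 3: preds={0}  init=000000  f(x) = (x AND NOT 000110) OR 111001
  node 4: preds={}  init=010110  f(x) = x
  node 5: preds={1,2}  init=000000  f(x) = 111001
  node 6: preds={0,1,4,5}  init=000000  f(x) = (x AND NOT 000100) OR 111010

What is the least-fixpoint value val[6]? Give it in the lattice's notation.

Trace (10 dequeues):
  [1] u=0 | in 000000 | out 111111 | prev 111011 | push {}
  [2] u=1 | in 111111 | out 111111 | prev 000000 | push {}
  [3] u=2 | in 010110 | out 001111 | prev 000000 | push {0}
  [4] u=3 | in 111111 | out 111001 | prev 000000 | push {2}
  [5] u=4 | in 000000 | out 010110 | ==
  [6] u=5 | in 111111 | out 111001 | prev 000000 | push {}
  [7] u=6 | in 111111 | out 111011 | prev 000000 | push {1}
  [8] u=0 | in 111111 | out 111111 | ==
  [9] u=2 | in 111111 | out 001111 | ==
  [10] u=1 | in 111111 | out 111111 | ==

Converged values:
  [0] 111111
  [1] 111111
  [2] 001111
  [3] 111001
  [4] 010110
  [5] 111001
  [6] 111011

111011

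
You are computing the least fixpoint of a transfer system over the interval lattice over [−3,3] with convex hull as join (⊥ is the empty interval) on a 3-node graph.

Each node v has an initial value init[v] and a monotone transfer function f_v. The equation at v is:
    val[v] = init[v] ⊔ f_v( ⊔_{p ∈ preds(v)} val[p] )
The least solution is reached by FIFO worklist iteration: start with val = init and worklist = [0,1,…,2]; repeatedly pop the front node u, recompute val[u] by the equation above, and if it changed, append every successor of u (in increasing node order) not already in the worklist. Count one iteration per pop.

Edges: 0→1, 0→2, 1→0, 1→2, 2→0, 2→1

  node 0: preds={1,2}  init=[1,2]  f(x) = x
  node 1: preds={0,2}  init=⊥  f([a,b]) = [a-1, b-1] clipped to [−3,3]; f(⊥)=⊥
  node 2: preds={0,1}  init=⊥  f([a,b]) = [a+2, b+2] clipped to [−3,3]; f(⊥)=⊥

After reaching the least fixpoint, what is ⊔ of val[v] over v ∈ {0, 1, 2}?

Trace (15 dequeues):
  [1] u=0 | in ⊥ | out [1,2] | ==
  [2] u=1 | in [1,2] | out [0,1] | prev ⊥ | push {0}
  [3] u=2 | in [0,2] | out [2,3] | prev ⊥ | push {1}
  [4] u=0 | in [0,3] | out [0,3] | prev [1,2] | push {2}
  [5] u=1 | in [0,3] | out [-1,2] | prev [0,1] | push {0}
  [6] u=2 | in [-1,3] | out [1,3] | prev [2,3] | push {1}
  [7] u=0 | in [-1,3] | out [-1,3] | prev [0,3] | push {2}
  [8] u=1 | in [-1,3] | out [-2,2] | prev [-1,2] | push {0}
  [9] u=2 | in [-2,3] | out [0,3] | prev [1,3] | push {1}
  [10] u=0 | in [-2,3] | out [-2,3] | prev [-1,3] | push {2}
  [11] u=1 | in [-2,3] | out [-3,2] | prev [-2,2] | push {0}
  [12] u=2 | in [-3,3] | out [-1,3] | prev [0,3] | push {1}
  [13] u=0 | in [-3,3] | out [-3,3] | prev [-2,3] | push {2}
  [14] u=1 | in [-3,3] | out [-3,2] | ==
  [15] u=2 | in [-3,3] | out [-1,3] | ==

Converged values:
  [0] [-3,3]
  [1] [-3,2]
  [2] [-1,3]

[-3,3]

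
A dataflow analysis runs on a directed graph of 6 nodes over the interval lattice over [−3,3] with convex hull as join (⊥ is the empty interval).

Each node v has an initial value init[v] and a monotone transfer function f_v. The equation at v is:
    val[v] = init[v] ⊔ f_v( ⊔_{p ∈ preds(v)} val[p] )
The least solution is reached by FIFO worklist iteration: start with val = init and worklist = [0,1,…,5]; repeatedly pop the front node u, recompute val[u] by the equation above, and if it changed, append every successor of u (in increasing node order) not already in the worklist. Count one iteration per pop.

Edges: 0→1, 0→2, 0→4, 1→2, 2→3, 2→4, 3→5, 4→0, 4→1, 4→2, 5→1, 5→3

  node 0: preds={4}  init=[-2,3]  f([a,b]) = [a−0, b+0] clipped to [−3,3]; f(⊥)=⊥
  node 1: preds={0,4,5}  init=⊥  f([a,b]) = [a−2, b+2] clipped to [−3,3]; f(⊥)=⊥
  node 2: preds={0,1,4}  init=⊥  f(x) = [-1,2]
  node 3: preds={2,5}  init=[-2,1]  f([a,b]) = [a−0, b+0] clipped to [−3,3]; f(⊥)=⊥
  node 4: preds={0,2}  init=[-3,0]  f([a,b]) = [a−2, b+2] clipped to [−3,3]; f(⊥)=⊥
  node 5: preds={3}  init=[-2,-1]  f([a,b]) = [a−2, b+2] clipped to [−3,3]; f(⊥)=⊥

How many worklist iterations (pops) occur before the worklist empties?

Iteration log — 11 steps:
  step 1. node 0  ⊔preds=[-3,0]  new=[-3,3]  old=[-2,3]  +wl: 
  step 2. node 1  ⊔preds=[-3,3]  new=[-3,3]  old=⊥  +wl: 
  step 3. node 2  ⊔preds=[-3,3]  new=[-1,2]  old=⊥  +wl: 
  step 4. node 3  ⊔preds=[-2,2]  new=[-2,2]  old=[-2,1]  +wl: 
  step 5. node 4  ⊔preds=[-3,3]  new=[-3,3]  old=[-3,0]  +wl: 0,1,2
  step 6. node 5  ⊔preds=[-2,2]  new=[-3,3]  old=[-2,-1]  +wl: 3
  step 7. node 0  ⊔preds=[-3,3]  new=[-3,3]  stable
  step 8. node 1  ⊔preds=[-3,3]  new=[-3,3]  stable
  step 9. node 2  ⊔preds=[-3,3]  new=[-1,2]  stable
  step 10. node 3  ⊔preds=[-3,3]  new=[-3,3]  old=[-2,2]  +wl: 5
  step 11. node 5  ⊔preds=[-3,3]  new=[-3,3]  stable

Least fixpoint reached:
  node 0: [-3,3]
  node 1: [-3,3]
  node 2: [-1,2]
  node 3: [-3,3]
  node 4: [-3,3]
  node 5: [-3,3]

11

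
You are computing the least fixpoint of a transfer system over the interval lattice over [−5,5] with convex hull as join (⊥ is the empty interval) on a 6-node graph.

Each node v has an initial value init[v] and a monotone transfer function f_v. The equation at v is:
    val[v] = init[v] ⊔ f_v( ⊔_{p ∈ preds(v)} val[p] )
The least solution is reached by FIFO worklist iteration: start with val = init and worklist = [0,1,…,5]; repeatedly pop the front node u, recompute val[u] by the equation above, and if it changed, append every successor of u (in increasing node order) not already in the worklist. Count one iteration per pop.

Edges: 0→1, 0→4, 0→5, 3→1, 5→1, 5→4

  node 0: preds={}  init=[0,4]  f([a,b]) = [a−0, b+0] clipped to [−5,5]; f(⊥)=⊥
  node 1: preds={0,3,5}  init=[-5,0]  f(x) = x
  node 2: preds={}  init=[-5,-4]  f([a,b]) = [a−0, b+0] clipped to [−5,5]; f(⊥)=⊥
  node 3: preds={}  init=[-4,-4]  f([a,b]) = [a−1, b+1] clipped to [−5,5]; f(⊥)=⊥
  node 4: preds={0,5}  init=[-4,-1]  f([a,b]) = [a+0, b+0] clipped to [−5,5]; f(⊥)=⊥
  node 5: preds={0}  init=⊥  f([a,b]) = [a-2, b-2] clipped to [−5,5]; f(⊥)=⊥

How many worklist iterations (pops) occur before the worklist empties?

8

Trace (8 dequeues):
  [1] u=0 | in ⊥ | out [0,4] | ==
  [2] u=1 | in [-4,4] | out [-5,4] | prev [-5,0] | push {}
  [3] u=2 | in ⊥ | out [-5,-4] | ==
  [4] u=3 | in ⊥ | out [-4,-4] | ==
  [5] u=4 | in [0,4] | out [-4,4] | prev [-4,-1] | push {}
  [6] u=5 | in [0,4] | out [-2,2] | prev ⊥ | push {1,4}
  [7] u=1 | in [-4,4] | out [-5,4] | ==
  [8] u=4 | in [-2,4] | out [-4,4] | ==

Converged values:
  [0] [0,4]
  [1] [-5,4]
  [2] [-5,-4]
  [3] [-4,-4]
  [4] [-4,4]
  [5] [-2,2]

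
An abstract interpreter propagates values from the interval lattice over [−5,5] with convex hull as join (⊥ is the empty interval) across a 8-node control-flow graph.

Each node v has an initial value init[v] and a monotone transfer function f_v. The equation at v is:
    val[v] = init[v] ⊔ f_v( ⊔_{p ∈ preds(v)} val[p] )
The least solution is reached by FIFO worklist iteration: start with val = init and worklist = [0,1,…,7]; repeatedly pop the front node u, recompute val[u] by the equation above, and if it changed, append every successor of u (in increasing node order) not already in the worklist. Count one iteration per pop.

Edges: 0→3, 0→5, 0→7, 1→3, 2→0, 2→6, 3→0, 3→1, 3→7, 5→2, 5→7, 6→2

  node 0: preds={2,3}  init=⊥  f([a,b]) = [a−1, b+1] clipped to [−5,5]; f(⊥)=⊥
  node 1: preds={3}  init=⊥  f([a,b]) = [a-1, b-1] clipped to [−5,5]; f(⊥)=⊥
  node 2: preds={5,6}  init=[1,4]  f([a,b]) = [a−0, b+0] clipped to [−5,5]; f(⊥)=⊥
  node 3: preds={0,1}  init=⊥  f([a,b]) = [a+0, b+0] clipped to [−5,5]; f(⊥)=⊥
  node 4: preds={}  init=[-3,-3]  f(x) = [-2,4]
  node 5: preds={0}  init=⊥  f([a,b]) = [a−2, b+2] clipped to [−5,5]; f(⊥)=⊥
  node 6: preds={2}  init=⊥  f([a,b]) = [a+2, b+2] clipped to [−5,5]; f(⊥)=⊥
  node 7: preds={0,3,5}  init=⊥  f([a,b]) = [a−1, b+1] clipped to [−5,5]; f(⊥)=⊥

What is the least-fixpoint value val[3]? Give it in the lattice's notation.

Trace (37 dequeues):
  [1] u=0 | in [1,4] | out [0,5] | prev ⊥ | push {}
  [2] u=1 | in ⊥ | out ⊥ | ==
  [3] u=2 | in ⊥ | out [1,4] | ==
  [4] u=3 | in [0,5] | out [0,5] | prev ⊥ | push {0,1}
  [5] u=4 | in ⊥ | out [-3,4] | prev [-3,-3] | push {}
  [6] u=5 | in [0,5] | out [-2,5] | prev ⊥ | push {2}
  [7] u=6 | in [1,4] | out [3,5] | prev ⊥ | push {}
  [8] u=7 | in [-2,5] | out [-3,5] | prev ⊥ | push {}
  [9] u=0 | in [0,5] | out [-1,5] | prev [0,5] | push {3,5,7}
  [10] u=1 | in [0,5] | out [-1,4] | prev ⊥ | push {}
  [11] u=2 | in [-2,5] | out [-2,5] | prev [1,4] | push {0,6}
  [12] u=3 | in [-1,5] | out [-1,5] | prev [0,5] | push {1}
  [13] u=5 | in [-1,5] | out [-3,5] | prev [-2,5] | push {2}
  [14] u=7 | in [-3,5] | out [-4,5] | prev [-3,5] | push {}
  [15] u=0 | in [-2,5] | out [-3,5] | prev [-1,5] | push {3,5,7}
  [16] u=6 | in [-2,5] | out [0,5] | prev [3,5] | push {}
  [17] u=1 | in [-1,5] | out [-2,4] | prev [-1,4] | push {}
  [18] u=2 | in [-3,5] | out [-3,5] | prev [-2,5] | push {0,6}
  [19] u=3 | in [-3,5] | out [-3,5] | prev [-1,5] | push {1}
  [20] u=5 | in [-3,5] | out [-5,5] | prev [-3,5] | push {2}
  [21] u=7 | in [-5,5] | out [-5,5] | prev [-4,5] | push {}
  [22] u=0 | in [-3,5] | out [-4,5] | prev [-3,5] | push {3,5,7}
  [23] u=6 | in [-3,5] | out [-1,5] | prev [0,5] | push {}
  [24] u=1 | in [-3,5] | out [-4,4] | prev [-2,4] | push {}
  [25] u=2 | in [-5,5] | out [-5,5] | prev [-3,5] | push {0,6}
  [26] u=3 | in [-4,5] | out [-4,5] | prev [-3,5] | push {1}
  [27] u=5 | in [-4,5] | out [-5,5] | ==
  [28] u=7 | in [-5,5] | out [-5,5] | ==
  [29] u=0 | in [-5,5] | out [-5,5] | prev [-4,5] | push {3,5,7}
  [30] u=6 | in [-5,5] | out [-3,5] | prev [-1,5] | push {2}
  [31] u=1 | in [-4,5] | out [-5,4] | prev [-4,4] | push {}
  [32] u=3 | in [-5,5] | out [-5,5] | prev [-4,5] | push {0,1}
  [33] u=5 | in [-5,5] | out [-5,5] | ==
  [34] u=7 | in [-5,5] | out [-5,5] | ==
  [35] u=2 | in [-5,5] | out [-5,5] | ==
  [36] u=0 | in [-5,5] | out [-5,5] | ==
  [37] u=1 | in [-5,5] | out [-5,4] | ==

Converged values:
  [0] [-5,5]
  [1] [-5,4]
  [2] [-5,5]
  [3] [-5,5]
  [4] [-3,4]
  [5] [-5,5]
  [6] [-3,5]
  [7] [-5,5]

[-5,5]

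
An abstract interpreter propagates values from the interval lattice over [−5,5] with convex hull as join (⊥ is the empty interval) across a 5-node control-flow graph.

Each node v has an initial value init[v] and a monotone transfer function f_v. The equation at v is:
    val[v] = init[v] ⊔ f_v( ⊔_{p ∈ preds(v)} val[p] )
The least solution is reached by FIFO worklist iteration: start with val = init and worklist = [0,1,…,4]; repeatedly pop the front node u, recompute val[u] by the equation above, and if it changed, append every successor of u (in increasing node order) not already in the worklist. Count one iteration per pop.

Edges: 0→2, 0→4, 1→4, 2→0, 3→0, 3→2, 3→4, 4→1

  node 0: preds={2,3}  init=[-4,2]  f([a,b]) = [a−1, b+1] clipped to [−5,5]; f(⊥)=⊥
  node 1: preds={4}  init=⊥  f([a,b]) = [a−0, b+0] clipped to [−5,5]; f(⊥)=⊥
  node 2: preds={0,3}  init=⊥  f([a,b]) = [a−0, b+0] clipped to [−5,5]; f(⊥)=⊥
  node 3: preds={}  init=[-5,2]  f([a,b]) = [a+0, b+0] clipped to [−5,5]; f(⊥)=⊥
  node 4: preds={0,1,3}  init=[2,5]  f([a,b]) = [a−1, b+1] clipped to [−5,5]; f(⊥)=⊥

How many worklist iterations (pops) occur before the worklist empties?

Trace (13 dequeues):
  [1] u=0 | in [-5,2] | out [-5,3] | prev [-4,2] | push {}
  [2] u=1 | in [2,5] | out [2,5] | prev ⊥ | push {}
  [3] u=2 | in [-5,3] | out [-5,3] | prev ⊥ | push {0}
  [4] u=3 | in ⊥ | out [-5,2] | ==
  [5] u=4 | in [-5,5] | out [-5,5] | prev [2,5] | push {1}
  [6] u=0 | in [-5,3] | out [-5,4] | prev [-5,3] | push {2,4}
  [7] u=1 | in [-5,5] | out [-5,5] | prev [2,5] | push {}
  [8] u=2 | in [-5,4] | out [-5,4] | prev [-5,3] | push {0}
  [9] u=4 | in [-5,5] | out [-5,5] | ==
  [10] u=0 | in [-5,4] | out [-5,5] | prev [-5,4] | push {2,4}
  [11] u=2 | in [-5,5] | out [-5,5] | prev [-5,4] | push {0}
  [12] u=4 | in [-5,5] | out [-5,5] | ==
  [13] u=0 | in [-5,5] | out [-5,5] | ==

Converged values:
  [0] [-5,5]
  [1] [-5,5]
  [2] [-5,5]
  [3] [-5,2]
  [4] [-5,5]

13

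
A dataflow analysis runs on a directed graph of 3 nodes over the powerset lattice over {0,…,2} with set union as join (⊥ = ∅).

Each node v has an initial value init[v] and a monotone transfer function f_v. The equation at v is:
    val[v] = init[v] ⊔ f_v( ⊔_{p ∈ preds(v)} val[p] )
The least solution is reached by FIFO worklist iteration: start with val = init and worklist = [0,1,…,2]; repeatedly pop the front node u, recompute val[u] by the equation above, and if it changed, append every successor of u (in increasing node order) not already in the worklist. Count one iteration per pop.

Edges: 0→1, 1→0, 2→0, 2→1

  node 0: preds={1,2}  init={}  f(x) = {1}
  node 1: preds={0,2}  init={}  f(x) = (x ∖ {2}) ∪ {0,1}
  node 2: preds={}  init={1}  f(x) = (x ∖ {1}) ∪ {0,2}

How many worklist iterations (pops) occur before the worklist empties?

5

Iteration log — 5 steps:
  step 1. node 0  ⊔preds={1}  new={1}  old={}  +wl: 
  step 2. node 1  ⊔preds={1}  new={0,1}  old={}  +wl: 0
  step 3. node 2  ⊔preds={}  new={0,1,2}  old={1}  +wl: 1
  step 4. node 0  ⊔preds={0,1,2}  new={1}  stable
  step 5. node 1  ⊔preds={0,1,2}  new={0,1}  stable

Least fixpoint reached:
  node 0: {1}
  node 1: {0,1}
  node 2: {0,1,2}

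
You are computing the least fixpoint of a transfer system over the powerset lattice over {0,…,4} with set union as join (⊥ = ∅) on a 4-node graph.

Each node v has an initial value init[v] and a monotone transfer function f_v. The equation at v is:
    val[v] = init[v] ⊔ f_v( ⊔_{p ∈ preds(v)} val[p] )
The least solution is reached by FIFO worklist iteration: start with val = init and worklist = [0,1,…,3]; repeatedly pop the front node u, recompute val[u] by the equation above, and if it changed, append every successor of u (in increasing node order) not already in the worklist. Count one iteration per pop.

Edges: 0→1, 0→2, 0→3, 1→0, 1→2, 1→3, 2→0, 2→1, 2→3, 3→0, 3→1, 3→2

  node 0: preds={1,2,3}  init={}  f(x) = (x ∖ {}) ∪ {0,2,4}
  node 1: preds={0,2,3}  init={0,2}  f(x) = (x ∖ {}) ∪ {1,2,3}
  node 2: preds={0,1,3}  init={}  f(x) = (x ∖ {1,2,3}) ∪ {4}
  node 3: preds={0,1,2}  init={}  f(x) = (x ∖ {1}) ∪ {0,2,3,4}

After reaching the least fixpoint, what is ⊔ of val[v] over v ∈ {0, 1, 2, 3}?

{0,1,2,3,4}

Iteration log — 8 steps:
  step 1. node 0  ⊔preds={0,2}  new={0,2,4}  old={}  +wl: 
  step 2. node 1  ⊔preds={0,2,4}  new={0,1,2,3,4}  old={0,2}  +wl: 0
  step 3. node 2  ⊔preds={0,1,2,3,4}  new={0,4}  old={}  +wl: 1
  step 4. node 3  ⊔preds={0,1,2,3,4}  new={0,2,3,4}  old={}  +wl: 2
  step 5. node 0  ⊔preds={0,1,2,3,4}  new={0,1,2,3,4}  old={0,2,4}  +wl: 3
  step 6. node 1  ⊔preds={0,1,2,3,4}  new={0,1,2,3,4}  stable
  step 7. node 2  ⊔preds={0,1,2,3,4}  new={0,4}  stable
  step 8. node 3  ⊔preds={0,1,2,3,4}  new={0,2,3,4}  stable

Least fixpoint reached:
  node 0: {0,1,2,3,4}
  node 1: {0,1,2,3,4}
  node 2: {0,4}
  node 3: {0,2,3,4}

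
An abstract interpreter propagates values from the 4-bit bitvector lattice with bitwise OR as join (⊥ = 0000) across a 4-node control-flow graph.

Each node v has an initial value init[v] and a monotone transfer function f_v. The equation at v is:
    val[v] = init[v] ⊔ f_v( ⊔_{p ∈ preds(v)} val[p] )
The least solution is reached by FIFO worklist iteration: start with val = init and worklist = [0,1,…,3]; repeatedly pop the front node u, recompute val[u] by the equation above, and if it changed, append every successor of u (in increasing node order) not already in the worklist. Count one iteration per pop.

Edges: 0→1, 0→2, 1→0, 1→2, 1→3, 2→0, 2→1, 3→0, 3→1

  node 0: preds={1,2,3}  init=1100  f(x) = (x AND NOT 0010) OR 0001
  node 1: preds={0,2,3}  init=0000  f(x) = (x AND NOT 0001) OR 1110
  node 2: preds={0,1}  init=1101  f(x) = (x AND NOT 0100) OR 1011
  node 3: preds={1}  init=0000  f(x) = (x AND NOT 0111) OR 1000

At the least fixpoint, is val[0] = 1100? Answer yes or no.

no

Worklist (6 pops):
  #1 pop 0: in=1101 → 1101 (was 1100); enqueue []
  #2 pop 1: in=1101 → 1110 (was 0000); enqueue [0]
  #3 pop 2: in=1111 → 1111 (was 1101); enqueue [1]
  #4 pop 3: in=1110 → 1000 (was 0000); enqueue []
  #5 pop 0: in=1111 → 1101 (no change)
  #6 pop 1: in=1111 → 1110 (no change)

Fixpoint:
  val[0] = 1101
  val[1] = 1110
  val[2] = 1111
  val[3] = 1000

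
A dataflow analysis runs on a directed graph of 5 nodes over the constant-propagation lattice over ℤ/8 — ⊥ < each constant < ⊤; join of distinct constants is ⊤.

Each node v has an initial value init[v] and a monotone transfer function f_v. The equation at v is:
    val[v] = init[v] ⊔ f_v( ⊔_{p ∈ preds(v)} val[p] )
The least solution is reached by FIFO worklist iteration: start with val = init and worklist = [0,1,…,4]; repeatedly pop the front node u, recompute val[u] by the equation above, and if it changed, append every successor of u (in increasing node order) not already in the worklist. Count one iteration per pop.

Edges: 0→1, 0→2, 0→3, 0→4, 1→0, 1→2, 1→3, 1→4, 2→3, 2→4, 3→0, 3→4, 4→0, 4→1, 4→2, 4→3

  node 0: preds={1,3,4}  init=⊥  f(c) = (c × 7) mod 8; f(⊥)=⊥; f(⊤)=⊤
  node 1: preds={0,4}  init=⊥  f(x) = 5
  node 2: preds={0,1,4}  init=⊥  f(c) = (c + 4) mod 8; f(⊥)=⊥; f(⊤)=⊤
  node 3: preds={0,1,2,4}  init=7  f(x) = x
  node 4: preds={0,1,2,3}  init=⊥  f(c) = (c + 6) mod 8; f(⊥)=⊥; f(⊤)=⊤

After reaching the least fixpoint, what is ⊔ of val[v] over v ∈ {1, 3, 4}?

⊤

Worklist (10 pops):
  #1 pop 0: in=7 → 1 (was ⊥); enqueue []
  #2 pop 1: in=1 → 5 (was ⊥); enqueue [0]
  #3 pop 2: in=⊤ → ⊤ (was ⊥); enqueue []
  #4 pop 3: in=⊤ → ⊤ (was 7); enqueue []
  #5 pop 4: in=⊤ → ⊤ (was ⊥); enqueue [1,2,3]
  #6 pop 0: in=⊤ → ⊤ (was 1); enqueue [4]
  #7 pop 1: in=⊤ → 5 (no change)
  #8 pop 2: in=⊤ → ⊤ (no change)
  #9 pop 3: in=⊤ → ⊤ (no change)
  #10 pop 4: in=⊤ → ⊤ (no change)

Fixpoint:
  val[0] = ⊤
  val[1] = 5
  val[2] = ⊤
  val[3] = ⊤
  val[4] = ⊤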